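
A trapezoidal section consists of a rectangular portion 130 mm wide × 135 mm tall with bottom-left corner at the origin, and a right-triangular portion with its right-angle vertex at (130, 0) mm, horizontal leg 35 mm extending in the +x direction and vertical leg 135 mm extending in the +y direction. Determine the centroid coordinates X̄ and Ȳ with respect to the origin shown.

X̄ = 74.10 mm, Ȳ = 64.83 mm

Part | A | x̄ᵢ | ȳᵢ | A·x̄ᵢ | A·ȳᵢ
rectangular portion | 17550.00 | 65.00 | 67.50 | 1140750.00 | 1184625.00
triangular portion | 2362.50 | 141.67 | 45.00 | 334687.50 | 106312.50
Σ | 19912.50 |  |  | 1475437.50 | 1290937.50
X̄ = 1475437.50 / 19912.50 = 74.10 mm
Ȳ = 1290937.50 / 19912.50 = 64.83 mm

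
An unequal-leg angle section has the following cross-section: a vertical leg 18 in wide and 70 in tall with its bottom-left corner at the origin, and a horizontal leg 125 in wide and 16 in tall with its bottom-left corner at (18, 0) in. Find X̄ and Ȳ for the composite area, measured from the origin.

X̄ = 52.87 in, Ȳ = 18.44 in

vertical leg: A = 18 × 70 = 1260.00, centroid at (9.00, 35.00).
horizontal leg: A = 125 × 16 = 2000.00, centroid at (80.50, 8.00).
ΣA = 3260.00 in²
ΣAX̄ = (1260.00)(9.00) + (2000.00)(80.50) = 172340.00 in³
ΣAȲ = (1260.00)(35.00) + (2000.00)(8.00) = 60100.00 in³
X̄ = 172340.00 / 3260.00 = 52.87 in
Ȳ = 60100.00 / 3260.00 = 18.44 in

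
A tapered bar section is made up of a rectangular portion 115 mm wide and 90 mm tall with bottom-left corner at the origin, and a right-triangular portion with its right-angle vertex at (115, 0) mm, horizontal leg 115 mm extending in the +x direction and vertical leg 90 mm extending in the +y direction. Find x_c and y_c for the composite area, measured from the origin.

rectangular portion: A = 115 × 90 = 10350.00, centroid at (57.50, 45.00).
triangular portion: A = ½·115·90 = 5175.00, centroid at (153.33, 30.00).
ΣA = 15525.00 mm²
ΣAx_c = (10350.00)(57.50) + (5175.00)(153.33) = 1388625.00 mm³
ΣAy_c = (10350.00)(45.00) + (5175.00)(30.00) = 621000.00 mm³
x_c = 1388625.00 / 15525.00 = 89.44 mm
y_c = 621000.00 / 15525.00 = 40.00 mm

x_c = 89.44 mm, y_c = 40.00 mm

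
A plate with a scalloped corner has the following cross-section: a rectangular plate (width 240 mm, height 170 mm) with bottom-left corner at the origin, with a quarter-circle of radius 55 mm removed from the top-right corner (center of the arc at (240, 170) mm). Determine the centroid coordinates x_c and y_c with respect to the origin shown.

x_c = 114.02 mm, y_c = 81.19 mm

Part | A | x̄ᵢ | ȳᵢ | A·x̄ᵢ | A·ȳᵢ
plate | 40800.00 | 120.00 | 85.00 | 4896000.00 | 3468000.00
removed quarter-circle | -2375.83 | 216.66 | 146.66 | -514740.73 | -348432.67
Σ | 38424.17 |  |  | 4381259.27 | 3119567.33
x_c = 4381259.27 / 38424.17 = 114.02 mm
y_c = 3119567.33 / 38424.17 = 81.19 mm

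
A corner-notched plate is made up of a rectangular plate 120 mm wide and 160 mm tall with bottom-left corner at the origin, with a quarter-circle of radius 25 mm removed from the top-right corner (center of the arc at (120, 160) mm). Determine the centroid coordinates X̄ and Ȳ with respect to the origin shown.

Part | A | x̄ᵢ | ȳᵢ | A·x̄ᵢ | A·ȳᵢ
plate | 19200.00 | 60.00 | 80.00 | 1152000.00 | 1536000.00
removed quarter-circle | -490.87 | 109.39 | 149.39 | -53696.53 | -73331.48
Σ | 18709.13 |  |  | 1098303.47 | 1462668.52
X̄ = 1098303.47 / 18709.13 = 58.70 mm
Ȳ = 1462668.52 / 18709.13 = 78.18 mm

X̄ = 58.70 mm, Ȳ = 78.18 mm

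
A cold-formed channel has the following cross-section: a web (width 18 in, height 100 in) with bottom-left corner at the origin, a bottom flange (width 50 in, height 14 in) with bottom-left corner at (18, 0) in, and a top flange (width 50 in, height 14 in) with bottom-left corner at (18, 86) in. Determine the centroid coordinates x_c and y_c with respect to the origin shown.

Part | A | x̄ᵢ | ȳᵢ | A·x̄ᵢ | A·ȳᵢ
web | 1800.00 | 9.00 | 50.00 | 16200.00 | 90000.00
bottom flange | 700.00 | 43.00 | 7.00 | 30100.00 | 4900.00
top flange | 700.00 | 43.00 | 93.00 | 30100.00 | 65100.00
Σ | 3200.00 |  |  | 76400.00 | 160000.00
x_c = 76400.00 / 3200.00 = 23.88 in
y_c = 160000.00 / 3200.00 = 50.00 in

x_c = 23.88 in, y_c = 50.00 in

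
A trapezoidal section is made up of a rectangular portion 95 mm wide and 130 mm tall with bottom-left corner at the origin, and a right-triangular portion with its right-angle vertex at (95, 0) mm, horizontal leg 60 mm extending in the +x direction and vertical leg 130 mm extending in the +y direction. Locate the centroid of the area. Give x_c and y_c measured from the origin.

x_c = 63.70 mm, y_c = 59.80 mm

rectangular portion: A = 95 × 130 = 12350.00, centroid at (47.50, 65.00).
triangular portion: A = ½·60·130 = 3900.00, centroid at (115.00, 43.33).
ΣA = 16250.00 mm²
ΣAx_c = (12350.00)(47.50) + (3900.00)(115.00) = 1035125.00 mm³
ΣAy_c = (12350.00)(65.00) + (3900.00)(43.33) = 971750.00 mm³
x_c = 1035125.00 / 16250.00 = 63.70 mm
y_c = 971750.00 / 16250.00 = 59.80 mm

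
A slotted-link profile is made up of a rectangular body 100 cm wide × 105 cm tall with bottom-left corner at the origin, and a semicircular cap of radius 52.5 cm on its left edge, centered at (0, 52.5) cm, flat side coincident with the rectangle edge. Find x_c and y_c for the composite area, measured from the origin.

x_c = 28.90 cm, y_c = 52.50 cm

Part | A | x̄ᵢ | ȳᵢ | A·x̄ᵢ | A·ȳᵢ
rectangular body | 10500.00 | 50.00 | 52.50 | 525000.00 | 551250.00
semicircular end | 4329.51 | -22.28 | 52.50 | -96468.75 | 227299.14
Σ | 14829.51 |  |  | 428531.25 | 778549.14
x_c = 428531.25 / 14829.51 = 28.90 cm
y_c = 778549.14 / 14829.51 = 52.50 cm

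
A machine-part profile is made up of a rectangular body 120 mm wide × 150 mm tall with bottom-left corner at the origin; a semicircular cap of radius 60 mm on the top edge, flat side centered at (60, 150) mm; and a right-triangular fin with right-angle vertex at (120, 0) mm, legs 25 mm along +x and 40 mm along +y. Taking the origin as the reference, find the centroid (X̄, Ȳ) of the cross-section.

X̄ = 61.41 mm, Ȳ = 97.24 mm

rectangular body: A = 120 × 150 = 18000.00, centroid at (60.00, 75.00).
semicircular top: A = ½π·60² = 5654.87, centroid at (60.00, 175.46).
triangular fin: A = ½·25·40 = 500.00, centroid at (128.33, 13.33).
ΣA = 24154.87 mm², ΣAX̄ = 1483458.67 mm³, ΣAȲ = 2348896.68 mm³.
X̄ = 1483458.67/24154.87 = 61.41 mm; Ȳ = 2348896.68/24154.87 = 97.24 mm.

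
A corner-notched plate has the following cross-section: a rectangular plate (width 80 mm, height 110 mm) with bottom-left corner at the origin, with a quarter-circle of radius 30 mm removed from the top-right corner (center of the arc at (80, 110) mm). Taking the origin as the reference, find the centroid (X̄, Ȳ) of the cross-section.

X̄ = 37.62 mm, Ȳ = 51.31 mm

plate: A = 80 × 110 = 8800.00, centroid at (40.00, 55.00).
removed quarter-circle: A = −¼π·30² = -706.86, centroid at (67.27, 97.27).
ΣA = 8093.14 mm², ΣAX̄ = 304451.33 mm³, ΣAȲ = 415245.58 mm³.
X̄ = 304451.33/8093.14 = 37.62 mm; Ȳ = 415245.58/8093.14 = 51.31 mm.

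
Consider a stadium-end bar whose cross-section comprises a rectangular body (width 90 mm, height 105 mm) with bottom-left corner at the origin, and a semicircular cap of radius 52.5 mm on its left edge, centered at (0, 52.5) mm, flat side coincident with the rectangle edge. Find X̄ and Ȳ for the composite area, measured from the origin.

X̄ = 23.86 mm, Ȳ = 52.50 mm

Part | A | x̄ᵢ | ȳᵢ | A·x̄ᵢ | A·ȳᵢ
rectangular body | 9450.00 | 45.00 | 52.50 | 425250.00 | 496125.00
semicircular end | 4329.51 | -22.28 | 52.50 | -96468.75 | 227299.14
Σ | 13779.51 |  |  | 328781.25 | 723424.14
X̄ = 328781.25 / 13779.51 = 23.86 mm
Ȳ = 723424.14 / 13779.51 = 52.50 mm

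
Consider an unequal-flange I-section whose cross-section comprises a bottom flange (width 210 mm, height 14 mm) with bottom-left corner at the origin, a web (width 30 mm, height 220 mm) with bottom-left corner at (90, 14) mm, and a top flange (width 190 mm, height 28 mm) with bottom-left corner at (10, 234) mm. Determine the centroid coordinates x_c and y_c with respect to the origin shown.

bottom flange: A = 210 × 14 = 2940.00, centroid at (105.00, 7.00).
web: A = 30 × 220 = 6600.00, centroid at (105.00, 124.00).
top flange: A = 190 × 28 = 5320.00, centroid at (105.00, 248.00).
ΣA = 14860.00 mm², ΣAx_c = 1560300.00 mm³, ΣAy_c = 2158340.00 mm³.
x_c = 1560300.00/14860.00 = 105.00 mm; y_c = 2158340.00/14860.00 = 145.24 mm.

x_c = 105.00 mm, y_c = 145.24 mm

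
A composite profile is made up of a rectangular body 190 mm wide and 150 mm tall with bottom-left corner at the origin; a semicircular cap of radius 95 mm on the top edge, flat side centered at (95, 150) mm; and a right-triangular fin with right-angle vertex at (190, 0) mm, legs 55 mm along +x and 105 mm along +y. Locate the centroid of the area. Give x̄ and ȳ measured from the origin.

rectangular body: A = 190 × 150 = 28500.00, centroid at (95.00, 75.00).
semicircular top: A = ½π·95² = 14176.44, centroid at (95.00, 190.32).
triangular fin: A = ½·55·105 = 2887.50, centroid at (208.33, 35.00).
ΣA = 45563.94 mm², ΣAx̄ = 4655824.00 mm³, ΣAȳ = 4936611.36 mm³.
x̄ = 4655824.00/45563.94 = 102.18 mm; ȳ = 4936611.36/45563.94 = 108.34 mm.

x̄ = 102.18 mm, ȳ = 108.34 mm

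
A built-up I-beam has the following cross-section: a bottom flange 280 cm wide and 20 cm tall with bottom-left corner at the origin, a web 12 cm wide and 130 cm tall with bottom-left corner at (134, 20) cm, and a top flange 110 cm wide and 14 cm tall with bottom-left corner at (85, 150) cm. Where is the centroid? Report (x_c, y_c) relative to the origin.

bottom flange: A = 280 × 20 = 5600.00, centroid at (140.00, 10.00).
web: A = 12 × 130 = 1560.00, centroid at (140.00, 85.00).
top flange: A = 110 × 14 = 1540.00, centroid at (140.00, 157.00).
ΣA = 8700.00 cm², ΣAx_c = 1218000.00 cm³, ΣAy_c = 430380.00 cm³.
x_c = 1218000.00/8700.00 = 140.00 cm; y_c = 430380.00/8700.00 = 49.47 cm.

x_c = 140.00 cm, y_c = 49.47 cm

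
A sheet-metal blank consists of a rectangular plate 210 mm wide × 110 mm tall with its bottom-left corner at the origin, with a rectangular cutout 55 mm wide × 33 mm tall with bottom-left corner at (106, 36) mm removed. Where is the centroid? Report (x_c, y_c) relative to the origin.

plate: A = 210 × 110 = 23100.00, centroid at (105.00, 55.00).
hole: A = −(55 × 33) = -1815.00, centroid at (133.50, 52.50).
ΣA = 21285.00 mm²
ΣAx_c = (23100.00)(105.00) + (-1815.00)(133.50) = 2183197.50 mm³
ΣAy_c = (23100.00)(55.00) + (-1815.00)(52.50) = 1175212.50 mm³
x_c = 2183197.50 / 21285.00 = 102.57 mm
y_c = 1175212.50 / 21285.00 = 55.21 mm

x_c = 102.57 mm, y_c = 55.21 mm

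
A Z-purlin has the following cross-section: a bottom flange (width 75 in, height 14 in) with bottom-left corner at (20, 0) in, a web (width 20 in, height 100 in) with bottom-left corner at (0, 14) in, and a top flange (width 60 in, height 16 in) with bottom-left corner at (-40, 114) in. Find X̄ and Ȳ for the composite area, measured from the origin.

bottom flange: A = 75 × 14 = 1050.00, centroid at (57.50, 7.00).
web: A = 20 × 100 = 2000.00, centroid at (10.00, 64.00).
top flange: A = 60 × 16 = 960.00, centroid at (-10.00, 122.00).
ΣA = 4010.00 in²
ΣAX̄ = (1050.00)(57.50) + (2000.00)(10.00) + (960.00)(-10.00) = 70775.00 in³
ΣAȲ = (1050.00)(7.00) + (2000.00)(64.00) + (960.00)(122.00) = 252470.00 in³
X̄ = 70775.00 / 4010.00 = 17.65 in
Ȳ = 252470.00 / 4010.00 = 62.96 in

X̄ = 17.65 in, Ȳ = 62.96 in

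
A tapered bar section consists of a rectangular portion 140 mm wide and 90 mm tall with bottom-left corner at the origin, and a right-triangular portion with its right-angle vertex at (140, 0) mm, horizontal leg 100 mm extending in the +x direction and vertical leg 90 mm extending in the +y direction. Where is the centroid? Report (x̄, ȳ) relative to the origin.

rectangular portion: A = 140 × 90 = 12600.00, centroid at (70.00, 45.00).
triangular portion: A = ½·100·90 = 4500.00, centroid at (173.33, 30.00).
ΣA = 17100.00 mm²
ΣAx̄ = (12600.00)(70.00) + (4500.00)(173.33) = 1662000.00 mm³
ΣAȳ = (12600.00)(45.00) + (4500.00)(30.00) = 702000.00 mm³
x̄ = 1662000.00 / 17100.00 = 97.19 mm
ȳ = 702000.00 / 17100.00 = 41.05 mm

x̄ = 97.19 mm, ȳ = 41.05 mm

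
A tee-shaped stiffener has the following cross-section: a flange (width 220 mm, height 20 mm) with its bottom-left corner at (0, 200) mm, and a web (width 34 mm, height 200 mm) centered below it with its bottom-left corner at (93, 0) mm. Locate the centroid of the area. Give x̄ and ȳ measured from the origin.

x̄ = 110.00 mm, ȳ = 143.21 mm

Part | A | x̄ᵢ | ȳᵢ | A·x̄ᵢ | A·ȳᵢ
web | 6800.00 | 110.00 | 100.00 | 748000.00 | 680000.00
flange | 4400.00 | 110.00 | 210.00 | 484000.00 | 924000.00
Σ | 11200.00 |  |  | 1232000.00 | 1604000.00
x̄ = 1232000.00 / 11200.00 = 110.00 mm
ȳ = 1604000.00 / 11200.00 = 143.21 mm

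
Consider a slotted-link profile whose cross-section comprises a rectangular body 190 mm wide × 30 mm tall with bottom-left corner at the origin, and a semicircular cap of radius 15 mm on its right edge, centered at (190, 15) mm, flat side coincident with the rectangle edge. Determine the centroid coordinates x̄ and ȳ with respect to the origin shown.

x̄ = 100.92 mm, ȳ = 15.00 mm

rectangular body: A = 190 × 30 = 5700.00, centroid at (95.00, 15.00).
semicircular end: A = ½π·15² = 353.43, centroid at (196.37, 15.00).
ΣA = 6053.43 mm², ΣAx̄ = 610901.54 mm³, ΣAȳ = 90801.44 mm³.
x̄ = 610901.54/6053.43 = 100.92 mm; ȳ = 90801.44/6053.43 = 15.00 mm.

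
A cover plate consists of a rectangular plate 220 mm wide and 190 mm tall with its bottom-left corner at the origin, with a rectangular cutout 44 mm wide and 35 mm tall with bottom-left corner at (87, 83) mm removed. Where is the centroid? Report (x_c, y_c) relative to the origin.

plate: A = 220 × 190 = 41800.00, centroid at (110.00, 95.00).
hole: A = −(44 × 35) = -1540.00, centroid at (109.00, 100.50).
ΣA = 40260.00 mm²
ΣAx_c = (41800.00)(110.00) + (-1540.00)(109.00) = 4430140.00 mm³
ΣAy_c = (41800.00)(95.00) + (-1540.00)(100.50) = 3816230.00 mm³
x_c = 4430140.00 / 40260.00 = 110.04 mm
y_c = 3816230.00 / 40260.00 = 94.79 mm

x_c = 110.04 mm, y_c = 94.79 mm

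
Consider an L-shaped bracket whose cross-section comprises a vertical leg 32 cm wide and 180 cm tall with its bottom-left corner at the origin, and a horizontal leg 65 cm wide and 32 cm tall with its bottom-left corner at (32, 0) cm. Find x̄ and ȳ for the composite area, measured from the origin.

x̄ = 28.87 cm, ȳ = 70.37 cm

vertical leg: A = 32 × 180 = 5760.00, centroid at (16.00, 90.00).
horizontal leg: A = 65 × 32 = 2080.00, centroid at (64.50, 16.00).
ΣA = 7840.00 cm²
ΣAx̄ = (5760.00)(16.00) + (2080.00)(64.50) = 226320.00 cm³
ΣAȳ = (5760.00)(90.00) + (2080.00)(16.00) = 551680.00 cm³
x̄ = 226320.00 / 7840.00 = 28.87 cm
ȳ = 551680.00 / 7840.00 = 70.37 cm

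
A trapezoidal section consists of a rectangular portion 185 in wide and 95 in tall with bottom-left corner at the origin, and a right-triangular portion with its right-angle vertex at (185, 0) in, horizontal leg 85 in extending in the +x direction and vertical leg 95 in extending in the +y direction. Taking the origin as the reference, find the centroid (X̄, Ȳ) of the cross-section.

rectangular portion: A = 185 × 95 = 17575.00, centroid at (92.50, 47.50).
triangular portion: A = ½·85·95 = 4037.50, centroid at (213.33, 31.67).
ΣA = 21612.50 in²
ΣAX̄ = (17575.00)(92.50) + (4037.50)(213.33) = 2487020.83 in³
ΣAȲ = (17575.00)(47.50) + (4037.50)(31.67) = 962666.67 in³
X̄ = 2487020.83 / 21612.50 = 115.07 in
Ȳ = 962666.67 / 21612.50 = 44.54 in

X̄ = 115.07 in, Ȳ = 44.54 in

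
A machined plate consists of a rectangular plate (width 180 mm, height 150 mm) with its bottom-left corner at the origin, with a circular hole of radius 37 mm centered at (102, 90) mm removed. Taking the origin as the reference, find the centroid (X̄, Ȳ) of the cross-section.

plate: A = 180 × 150 = 27000.00, centroid at (90.00, 75.00).
hole: A = −π·37² = -4300.84, centroid at (102.00, 90.00).
ΣA = 22699.16 mm²
ΣAX̄ = (27000.00)(90.00) + (-4300.84)(102.00) = 1991314.29 mm³
ΣAȲ = (27000.00)(75.00) + (-4300.84)(90.00) = 1637924.37 mm³
X̄ = 1991314.29 / 22699.16 = 87.73 mm
Ȳ = 1637924.37 / 22699.16 = 72.16 mm

X̄ = 87.73 mm, Ȳ = 72.16 mm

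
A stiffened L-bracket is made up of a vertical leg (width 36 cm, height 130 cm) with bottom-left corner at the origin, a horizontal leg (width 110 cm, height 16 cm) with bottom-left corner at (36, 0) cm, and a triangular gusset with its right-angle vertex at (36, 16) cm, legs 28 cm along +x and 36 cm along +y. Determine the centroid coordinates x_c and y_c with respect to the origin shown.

x_c = 38.49 cm, y_c = 47.87 cm

vertical leg: A = 36 × 130 = 4680.00, centroid at (18.00, 65.00).
horizontal leg: A = 110 × 16 = 1760.00, centroid at (91.00, 8.00).
gusset: A = ½·28·36 = 504.00, centroid at (45.33, 28.00).
ΣA = 6944.00 cm², ΣAx_c = 267248.00 cm³, ΣAy_c = 332392.00 cm³.
x_c = 267248.00/6944.00 = 38.49 cm; y_c = 332392.00/6944.00 = 47.87 cm.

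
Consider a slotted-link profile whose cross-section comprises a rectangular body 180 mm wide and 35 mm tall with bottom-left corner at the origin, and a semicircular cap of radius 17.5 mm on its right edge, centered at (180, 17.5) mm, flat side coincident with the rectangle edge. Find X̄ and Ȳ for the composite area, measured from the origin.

X̄ = 96.91 mm, Ȳ = 17.50 mm

rectangular body: A = 180 × 35 = 6300.00, centroid at (90.00, 17.50).
semicircular end: A = ½π·17.5² = 481.06, centroid at (187.43, 17.50).
ΣA = 6781.06 mm²
ΣAX̄ = (6300.00)(90.00) + (481.06)(187.43) = 657163.06 mm³
ΣAȲ = (6300.00)(17.50) + (481.06)(17.50) = 118668.49 mm³
X̄ = 657163.06 / 6781.06 = 96.91 mm
Ȳ = 118668.49 / 6781.06 = 17.50 mm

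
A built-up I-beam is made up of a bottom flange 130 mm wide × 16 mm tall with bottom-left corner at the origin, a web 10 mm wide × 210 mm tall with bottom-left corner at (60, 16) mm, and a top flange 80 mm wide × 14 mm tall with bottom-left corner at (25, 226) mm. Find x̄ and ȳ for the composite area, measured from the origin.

bottom flange: A = 130 × 16 = 2080.00, centroid at (65.00, 8.00).
web: A = 10 × 210 = 2100.00, centroid at (65.00, 121.00).
top flange: A = 80 × 14 = 1120.00, centroid at (65.00, 233.00).
ΣA = 5300.00 mm²
ΣAx̄ = (2080.00)(65.00) + (2100.00)(65.00) + (1120.00)(65.00) = 344500.00 mm³
ΣAȳ = (2080.00)(8.00) + (2100.00)(121.00) + (1120.00)(233.00) = 531700.00 mm³
x̄ = 344500.00 / 5300.00 = 65.00 mm
ȳ = 531700.00 / 5300.00 = 100.32 mm

x̄ = 65.00 mm, ȳ = 100.32 mm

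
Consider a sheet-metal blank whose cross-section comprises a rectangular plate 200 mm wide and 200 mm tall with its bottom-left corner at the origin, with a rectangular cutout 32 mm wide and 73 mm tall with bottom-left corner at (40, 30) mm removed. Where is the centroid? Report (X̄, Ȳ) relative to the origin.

X̄ = 102.73 mm, Ȳ = 102.08 mm

Part | A | x̄ᵢ | ȳᵢ | A·x̄ᵢ | A·ȳᵢ
plate | 40000.00 | 100.00 | 100.00 | 4000000.00 | 4000000.00
hole | -2336.00 | 56.00 | 66.50 | -130816.00 | -155344.00
Σ | 37664.00 |  |  | 3869184.00 | 3844656.00
X̄ = 3869184.00 / 37664.00 = 102.73 mm
Ȳ = 3844656.00 / 37664.00 = 102.08 mm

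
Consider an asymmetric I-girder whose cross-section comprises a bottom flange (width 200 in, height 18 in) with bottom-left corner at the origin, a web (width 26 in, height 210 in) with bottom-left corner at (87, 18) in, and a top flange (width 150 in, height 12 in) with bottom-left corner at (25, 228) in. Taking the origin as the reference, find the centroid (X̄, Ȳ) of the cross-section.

X̄ = 100.00 in, Ȳ = 103.61 in

Part | A | x̄ᵢ | ȳᵢ | A·x̄ᵢ | A·ȳᵢ
bottom flange | 3600.00 | 100.00 | 9.00 | 360000.00 | 32400.00
web | 5460.00 | 100.00 | 123.00 | 546000.00 | 671580.00
top flange | 1800.00 | 100.00 | 234.00 | 180000.00 | 421200.00
Σ | 10860.00 |  |  | 1086000.00 | 1125180.00
X̄ = 1086000.00 / 10860.00 = 100.00 in
Ȳ = 1125180.00 / 10860.00 = 103.61 in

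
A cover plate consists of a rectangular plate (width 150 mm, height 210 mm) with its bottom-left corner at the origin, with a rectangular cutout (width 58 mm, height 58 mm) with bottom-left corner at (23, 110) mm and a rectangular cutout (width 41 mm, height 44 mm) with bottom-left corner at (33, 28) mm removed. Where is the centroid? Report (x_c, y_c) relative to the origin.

x_c = 79.41 mm, y_c = 104.42 mm

plate: A = 150 × 210 = 31500.00, centroid at (75.00, 105.00).
hole 1: A = −(58 × 58) = -3364.00, centroid at (52.00, 139.00).
hole 2: A = −(41 × 44) = -1804.00, centroid at (53.50, 50.00).
ΣA = 26332.00 mm², ΣAx_c = 2091058.00 mm³, ΣAy_c = 2749704.00 mm³.
x_c = 2091058.00/26332.00 = 79.41 mm; y_c = 2749704.00/26332.00 = 104.42 mm.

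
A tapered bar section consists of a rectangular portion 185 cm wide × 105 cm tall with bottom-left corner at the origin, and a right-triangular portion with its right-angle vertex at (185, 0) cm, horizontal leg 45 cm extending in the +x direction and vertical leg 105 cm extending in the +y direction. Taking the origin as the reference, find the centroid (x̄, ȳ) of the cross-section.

Part | A | x̄ᵢ | ȳᵢ | A·x̄ᵢ | A·ȳᵢ
rectangular portion | 19425.00 | 92.50 | 52.50 | 1796812.50 | 1019812.50
triangular portion | 2362.50 | 200.00 | 35.00 | 472500.00 | 82687.50
Σ | 21787.50 |  |  | 2269312.50 | 1102500.00
x̄ = 2269312.50 / 21787.50 = 104.16 cm
ȳ = 1102500.00 / 21787.50 = 50.60 cm

x̄ = 104.16 cm, ȳ = 50.60 cm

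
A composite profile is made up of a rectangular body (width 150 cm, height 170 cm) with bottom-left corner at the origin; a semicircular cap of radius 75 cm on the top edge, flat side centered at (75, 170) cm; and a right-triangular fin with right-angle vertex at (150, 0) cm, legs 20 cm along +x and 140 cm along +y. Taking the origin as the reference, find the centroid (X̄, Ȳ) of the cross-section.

rectangular body: A = 150 × 170 = 25500.00, centroid at (75.00, 85.00).
semicircular top: A = ½π·75² = 8835.73, centroid at (75.00, 201.83).
triangular fin: A = ½·20·140 = 1400.00, centroid at (156.67, 46.67).
ΣA = 35735.73 cm², ΣAX̄ = 2794513.03 cm³, ΣAȲ = 4016157.32 cm³.
X̄ = 2794513.03/35735.73 = 78.20 cm; Ȳ = 4016157.32/35735.73 = 112.38 cm.

X̄ = 78.20 cm, Ȳ = 112.38 cm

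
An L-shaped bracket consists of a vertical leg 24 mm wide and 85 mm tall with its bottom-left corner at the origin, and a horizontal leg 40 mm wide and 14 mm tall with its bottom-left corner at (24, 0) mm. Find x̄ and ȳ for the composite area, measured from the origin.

Part | A | x̄ᵢ | ȳᵢ | A·x̄ᵢ | A·ȳᵢ
vertical leg | 2040.00 | 12.00 | 42.50 | 24480.00 | 86700.00
horizontal leg | 560.00 | 44.00 | 7.00 | 24640.00 | 3920.00
Σ | 2600.00 |  |  | 49120.00 | 90620.00
x̄ = 49120.00 / 2600.00 = 18.89 mm
ȳ = 90620.00 / 2600.00 = 34.85 mm

x̄ = 18.89 mm, ȳ = 34.85 mm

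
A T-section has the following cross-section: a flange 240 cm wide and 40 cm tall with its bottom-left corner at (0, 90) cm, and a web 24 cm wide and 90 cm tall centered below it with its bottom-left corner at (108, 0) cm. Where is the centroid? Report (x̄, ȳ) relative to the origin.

web: A = 24 × 90 = 2160.00, centroid at (120.00, 45.00).
flange: A = 240 × 40 = 9600.00, centroid at (120.00, 110.00).
ΣA = 11760.00 cm², ΣAx̄ = 1411200.00 cm³, ΣAȳ = 1153200.00 cm³.
x̄ = 1411200.00/11760.00 = 120.00 cm; ȳ = 1153200.00/11760.00 = 98.06 cm.

x̄ = 120.00 cm, ȳ = 98.06 cm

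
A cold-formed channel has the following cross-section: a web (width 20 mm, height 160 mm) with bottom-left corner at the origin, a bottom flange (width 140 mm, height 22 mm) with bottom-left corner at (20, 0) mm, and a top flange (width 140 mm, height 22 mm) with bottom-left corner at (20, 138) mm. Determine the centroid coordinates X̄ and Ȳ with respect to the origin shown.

X̄ = 62.65 mm, Ȳ = 80.00 mm

web: A = 20 × 160 = 3200.00, centroid at (10.00, 80.00).
bottom flange: A = 140 × 22 = 3080.00, centroid at (90.00, 11.00).
top flange: A = 140 × 22 = 3080.00, centroid at (90.00, 149.00).
ΣA = 9360.00 mm²
ΣAX̄ = (3200.00)(10.00) + (3080.00)(90.00) + (3080.00)(90.00) = 586400.00 mm³
ΣAȲ = (3200.00)(80.00) + (3080.00)(11.00) + (3080.00)(149.00) = 748800.00 mm³
X̄ = 586400.00 / 9360.00 = 62.65 mm
Ȳ = 748800.00 / 9360.00 = 80.00 mm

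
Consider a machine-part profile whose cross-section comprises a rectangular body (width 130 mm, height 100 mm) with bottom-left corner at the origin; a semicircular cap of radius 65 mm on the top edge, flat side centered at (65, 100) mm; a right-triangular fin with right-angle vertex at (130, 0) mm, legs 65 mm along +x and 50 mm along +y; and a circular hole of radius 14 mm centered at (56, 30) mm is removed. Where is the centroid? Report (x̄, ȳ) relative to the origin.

x̄ = 72.09 mm, ȳ = 72.91 mm

Part | A | x̄ᵢ | ȳᵢ | A·x̄ᵢ | A·ȳᵢ
rectangular body | 13000.00 | 65.00 | 50.00 | 845000.00 | 650000.00
semicircular top | 6636.61 | 65.00 | 127.59 | 431379.94 | 846744.78
triangular fin | 1625.00 | 151.67 | 16.67 | 246458.33 | 27083.33
hole | -615.75 | 56.00 | 30.00 | -34482.12 | -18472.56
Σ | 20645.86 |  |  | 1488356.15 | 1505355.55
x̄ = 1488356.15 / 20645.86 = 72.09 mm
ȳ = 1505355.55 / 20645.86 = 72.91 mm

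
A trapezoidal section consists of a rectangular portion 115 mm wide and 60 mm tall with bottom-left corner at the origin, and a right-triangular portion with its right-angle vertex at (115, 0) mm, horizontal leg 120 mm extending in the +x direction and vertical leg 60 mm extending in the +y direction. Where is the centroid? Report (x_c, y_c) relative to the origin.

x_c = 90.93 mm, y_c = 26.57 mm

rectangular portion: A = 115 × 60 = 6900.00, centroid at (57.50, 30.00).
triangular portion: A = ½·120·60 = 3600.00, centroid at (155.00, 20.00).
ΣA = 10500.00 mm², ΣAx_c = 954750.00 mm³, ΣAy_c = 279000.00 mm³.
x_c = 954750.00/10500.00 = 90.93 mm; y_c = 279000.00/10500.00 = 26.57 mm.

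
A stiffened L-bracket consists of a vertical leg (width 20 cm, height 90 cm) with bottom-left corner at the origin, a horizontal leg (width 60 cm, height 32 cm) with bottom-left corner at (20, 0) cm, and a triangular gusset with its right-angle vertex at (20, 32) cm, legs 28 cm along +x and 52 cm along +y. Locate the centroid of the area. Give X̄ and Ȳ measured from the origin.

X̄ = 30.43 cm, Ȳ = 33.19 cm

Part | A | x̄ᵢ | ȳᵢ | A·x̄ᵢ | A·ȳᵢ
vertical leg | 1800.00 | 10.00 | 45.00 | 18000.00 | 81000.00
horizontal leg | 1920.00 | 50.00 | 16.00 | 96000.00 | 30720.00
gusset | 728.00 | 29.33 | 49.33 | 21354.67 | 35914.67
Σ | 4448.00 |  |  | 135354.67 | 147634.67
X̄ = 135354.67 / 4448.00 = 30.43 cm
Ȳ = 147634.67 / 4448.00 = 33.19 cm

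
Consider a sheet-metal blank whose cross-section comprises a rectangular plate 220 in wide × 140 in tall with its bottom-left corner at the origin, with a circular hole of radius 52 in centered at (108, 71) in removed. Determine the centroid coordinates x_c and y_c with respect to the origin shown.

Part | A | x̄ᵢ | ȳᵢ | A·x̄ᵢ | A·ȳᵢ
plate | 30800.00 | 110.00 | 70.00 | 3388000.00 | 2156000.00
hole | -8494.87 | 108.00 | 71.00 | -917445.59 | -603135.52
Σ | 22305.13 |  |  | 2470554.41 | 1552864.48
x_c = 2470554.41 / 22305.13 = 110.76 in
y_c = 1552864.48 / 22305.13 = 69.62 in

x_c = 110.76 in, y_c = 69.62 in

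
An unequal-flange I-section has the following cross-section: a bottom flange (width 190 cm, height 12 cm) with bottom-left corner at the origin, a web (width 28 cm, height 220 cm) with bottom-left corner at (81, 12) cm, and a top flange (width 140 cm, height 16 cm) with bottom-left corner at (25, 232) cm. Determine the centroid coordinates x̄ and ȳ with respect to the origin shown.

x̄ = 95.00 cm, ȳ = 121.99 cm

Part | A | x̄ᵢ | ȳᵢ | A·x̄ᵢ | A·ȳᵢ
bottom flange | 2280.00 | 95.00 | 6.00 | 216600.00 | 13680.00
web | 6160.00 | 95.00 | 122.00 | 585200.00 | 751520.00
top flange | 2240.00 | 95.00 | 240.00 | 212800.00 | 537600.00
Σ | 10680.00 |  |  | 1014600.00 | 1302800.00
x̄ = 1014600.00 / 10680.00 = 95.00 cm
ȳ = 1302800.00 / 10680.00 = 121.99 cm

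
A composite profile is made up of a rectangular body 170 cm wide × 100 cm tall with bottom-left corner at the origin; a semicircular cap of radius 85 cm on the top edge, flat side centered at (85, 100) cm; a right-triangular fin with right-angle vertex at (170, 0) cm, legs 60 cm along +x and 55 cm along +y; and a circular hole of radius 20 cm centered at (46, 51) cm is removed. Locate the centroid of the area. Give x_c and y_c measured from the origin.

x_c = 92.73 cm, y_c = 82.13 cm

Part | A | x̄ᵢ | ȳᵢ | A·x̄ᵢ | A·ȳᵢ
rectangular body | 17000.00 | 85.00 | 50.00 | 1445000.00 | 850000.00
semicircular top | 11349.00 | 85.00 | 136.08 | 964665.29 | 1544317.01
triangular fin | 1650.00 | 190.00 | 18.33 | 313500.00 | 30250.00
hole | -1256.64 | 46.00 | 51.00 | -57805.30 | -64088.49
Σ | 28742.37 |  |  | 2665359.99 | 2360478.52
x_c = 2665359.99 / 28742.37 = 92.73 cm
y_c = 2360478.52 / 28742.37 = 82.13 cm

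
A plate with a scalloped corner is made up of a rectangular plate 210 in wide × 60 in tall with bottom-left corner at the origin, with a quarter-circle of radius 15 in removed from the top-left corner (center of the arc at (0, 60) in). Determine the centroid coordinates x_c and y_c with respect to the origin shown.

x_c = 106.40 in, y_c = 29.66 in

plate: A = 210 × 60 = 12600.00, centroid at (105.00, 30.00).
removed quarter-circle: A = −¼π·15² = -176.71, centroid at (6.37, 53.63).
ΣA = 12423.29 in², ΣAx_c = 1321875.00 in³, ΣAy_c = 368522.12 in³.
x_c = 1321875.00/12423.29 = 106.40 in; y_c = 368522.12/12423.29 = 29.66 in.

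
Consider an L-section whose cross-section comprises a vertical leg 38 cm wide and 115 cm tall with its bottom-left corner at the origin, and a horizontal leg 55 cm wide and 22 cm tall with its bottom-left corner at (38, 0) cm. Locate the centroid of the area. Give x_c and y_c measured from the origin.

vertical leg: A = 38 × 115 = 4370.00, centroid at (19.00, 57.50).
horizontal leg: A = 55 × 22 = 1210.00, centroid at (65.50, 11.00).
ΣA = 5580.00 cm²
ΣAx_c = (4370.00)(19.00) + (1210.00)(65.50) = 162285.00 cm³
ΣAy_c = (4370.00)(57.50) + (1210.00)(11.00) = 264585.00 cm³
x_c = 162285.00 / 5580.00 = 29.08 cm
y_c = 264585.00 / 5580.00 = 47.42 cm

x_c = 29.08 cm, y_c = 47.42 cm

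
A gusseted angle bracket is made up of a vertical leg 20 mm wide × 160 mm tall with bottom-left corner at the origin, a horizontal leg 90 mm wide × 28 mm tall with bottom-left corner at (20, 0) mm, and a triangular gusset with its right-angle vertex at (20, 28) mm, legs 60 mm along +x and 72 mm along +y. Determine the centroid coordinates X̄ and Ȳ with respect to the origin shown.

X̄ = 35.81 mm, Ȳ = 51.22 mm

Part | A | x̄ᵢ | ȳᵢ | A·x̄ᵢ | A·ȳᵢ
vertical leg | 3200.00 | 10.00 | 80.00 | 32000.00 | 256000.00
horizontal leg | 2520.00 | 65.00 | 14.00 | 163800.00 | 35280.00
gusset | 2160.00 | 40.00 | 52.00 | 86400.00 | 112320.00
Σ | 7880.00 |  |  | 282200.00 | 403600.00
X̄ = 282200.00 / 7880.00 = 35.81 mm
Ȳ = 403600.00 / 7880.00 = 51.22 mm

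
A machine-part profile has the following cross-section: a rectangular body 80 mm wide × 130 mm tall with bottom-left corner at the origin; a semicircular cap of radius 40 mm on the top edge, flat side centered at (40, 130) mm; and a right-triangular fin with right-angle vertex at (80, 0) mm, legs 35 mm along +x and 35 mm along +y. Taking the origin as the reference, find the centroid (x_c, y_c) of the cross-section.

rectangular body: A = 80 × 130 = 10400.00, centroid at (40.00, 65.00).
semicircular top: A = ½π·40² = 2513.27, centroid at (40.00, 146.98).
triangular fin: A = ½·35·35 = 612.50, centroid at (91.67, 11.67).
ΣA = 13525.77 mm², ΣAx_c = 572676.80 mm³, ΣAy_c = 1052538.14 mm³.
x_c = 572676.80/13525.77 = 42.34 mm; y_c = 1052538.14/13525.77 = 77.82 mm.

x_c = 42.34 mm, y_c = 77.82 mm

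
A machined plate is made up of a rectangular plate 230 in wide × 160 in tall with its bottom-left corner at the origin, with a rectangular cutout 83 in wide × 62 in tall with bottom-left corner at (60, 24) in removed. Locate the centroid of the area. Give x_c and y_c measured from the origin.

x_c = 117.19 in, y_c = 84.06 in

Part | A | x̄ᵢ | ȳᵢ | A·x̄ᵢ | A·ȳᵢ
plate | 36800.00 | 115.00 | 80.00 | 4232000.00 | 2944000.00
hole | -5146.00 | 101.50 | 55.00 | -522319.00 | -283030.00
Σ | 31654.00 |  |  | 3709681.00 | 2660970.00
x_c = 3709681.00 / 31654.00 = 117.19 in
y_c = 2660970.00 / 31654.00 = 84.06 in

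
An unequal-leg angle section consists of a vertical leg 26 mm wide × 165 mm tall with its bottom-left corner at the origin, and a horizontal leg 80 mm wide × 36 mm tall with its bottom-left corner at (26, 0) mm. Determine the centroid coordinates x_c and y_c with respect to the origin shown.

vertical leg: A = 26 × 165 = 4290.00, centroid at (13.00, 82.50).
horizontal leg: A = 80 × 36 = 2880.00, centroid at (66.00, 18.00).
ΣA = 7170.00 mm²
ΣAx_c = (4290.00)(13.00) + (2880.00)(66.00) = 245850.00 mm³
ΣAy_c = (4290.00)(82.50) + (2880.00)(18.00) = 405765.00 mm³
x_c = 245850.00 / 7170.00 = 34.29 mm
y_c = 405765.00 / 7170.00 = 56.59 mm

x_c = 34.29 mm, y_c = 56.59 mm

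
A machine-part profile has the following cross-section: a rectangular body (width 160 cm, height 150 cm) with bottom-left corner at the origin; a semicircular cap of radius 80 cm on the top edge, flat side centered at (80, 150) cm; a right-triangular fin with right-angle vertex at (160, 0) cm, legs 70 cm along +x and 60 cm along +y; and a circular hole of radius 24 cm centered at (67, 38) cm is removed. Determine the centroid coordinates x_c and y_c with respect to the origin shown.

x_c = 87.00 cm, y_c = 105.48 cm

rectangular body: A = 160 × 150 = 24000.00, centroid at (80.00, 75.00).
semicircular top: A = ½π·80² = 10053.10, centroid at (80.00, 183.95).
triangular fin: A = ½·70·60 = 2100.00, centroid at (183.33, 20.00).
hole: A = −π·24² = -1809.56, centroid at (67.00, 38.00).
ΣA = 34343.54 cm², ΣAx_c = 2988007.38 cm³, ΣAy_c = 3622534.63 cm³.
x_c = 2988007.38/34343.54 = 87.00 cm; y_c = 3622534.63/34343.54 = 105.48 cm.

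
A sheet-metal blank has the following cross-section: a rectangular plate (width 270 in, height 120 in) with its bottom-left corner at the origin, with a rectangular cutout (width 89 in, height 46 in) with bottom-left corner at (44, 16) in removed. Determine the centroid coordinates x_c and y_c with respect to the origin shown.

Part | A | x̄ᵢ | ȳᵢ | A·x̄ᵢ | A·ȳᵢ
plate | 32400.00 | 135.00 | 60.00 | 4374000.00 | 1944000.00
hole | -4094.00 | 88.50 | 39.00 | -362319.00 | -159666.00
Σ | 28306.00 |  |  | 4011681.00 | 1784334.00
x_c = 4011681.00 / 28306.00 = 141.73 in
y_c = 1784334.00 / 28306.00 = 63.04 in

x_c = 141.73 in, y_c = 63.04 in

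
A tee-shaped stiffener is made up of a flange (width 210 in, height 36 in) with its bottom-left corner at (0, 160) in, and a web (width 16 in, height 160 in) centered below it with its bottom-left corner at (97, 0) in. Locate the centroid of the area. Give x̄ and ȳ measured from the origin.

Part | A | x̄ᵢ | ȳᵢ | A·x̄ᵢ | A·ȳᵢ
web | 2560.00 | 105.00 | 80.00 | 268800.00 | 204800.00
flange | 7560.00 | 105.00 | 178.00 | 793800.00 | 1345680.00
Σ | 10120.00 |  |  | 1062600.00 | 1550480.00
x̄ = 1062600.00 / 10120.00 = 105.00 in
ȳ = 1550480.00 / 10120.00 = 153.21 in

x̄ = 105.00 in, ȳ = 153.21 in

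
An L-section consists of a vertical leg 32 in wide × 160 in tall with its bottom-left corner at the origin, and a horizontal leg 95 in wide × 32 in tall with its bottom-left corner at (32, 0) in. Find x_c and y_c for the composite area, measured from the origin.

x_c = 39.66 in, y_c = 56.16 in

Part | A | x̄ᵢ | ȳᵢ | A·x̄ᵢ | A·ȳᵢ
vertical leg | 5120.00 | 16.00 | 80.00 | 81920.00 | 409600.00
horizontal leg | 3040.00 | 79.50 | 16.00 | 241680.00 | 48640.00
Σ | 8160.00 |  |  | 323600.00 | 458240.00
x_c = 323600.00 / 8160.00 = 39.66 in
y_c = 458240.00 / 8160.00 = 56.16 in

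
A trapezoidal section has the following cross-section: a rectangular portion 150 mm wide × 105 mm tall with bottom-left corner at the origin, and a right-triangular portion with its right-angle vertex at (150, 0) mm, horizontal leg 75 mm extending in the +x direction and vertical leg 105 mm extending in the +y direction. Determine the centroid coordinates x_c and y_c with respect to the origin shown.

x_c = 95.00 mm, y_c = 49.00 mm

rectangular portion: A = 150 × 105 = 15750.00, centroid at (75.00, 52.50).
triangular portion: A = ½·75·105 = 3937.50, centroid at (175.00, 35.00).
ΣA = 19687.50 mm², ΣAx_c = 1870312.50 mm³, ΣAy_c = 964687.50 mm³.
x_c = 1870312.50/19687.50 = 95.00 mm; y_c = 964687.50/19687.50 = 49.00 mm.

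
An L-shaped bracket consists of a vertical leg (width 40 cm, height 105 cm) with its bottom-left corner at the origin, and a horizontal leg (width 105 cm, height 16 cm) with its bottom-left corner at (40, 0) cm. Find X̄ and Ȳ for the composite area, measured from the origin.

vertical leg: A = 40 × 105 = 4200.00, centroid at (20.00, 52.50).
horizontal leg: A = 105 × 16 = 1680.00, centroid at (92.50, 8.00).
ΣA = 5880.00 cm², ΣAX̄ = 239400.00 cm³, ΣAȲ = 233940.00 cm³.
X̄ = 239400.00/5880.00 = 40.71 cm; Ȳ = 233940.00/5880.00 = 39.79 cm.

X̄ = 40.71 cm, Ȳ = 39.79 cm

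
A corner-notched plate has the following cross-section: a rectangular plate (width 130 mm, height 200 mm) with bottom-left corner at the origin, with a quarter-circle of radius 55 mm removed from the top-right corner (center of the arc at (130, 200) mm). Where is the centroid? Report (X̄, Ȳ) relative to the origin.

plate: A = 130 × 200 = 26000.00, centroid at (65.00, 100.00).
removed quarter-circle: A = −¼π·55² = -2375.83, centroid at (106.66, 176.66).
ΣA = 23624.17 mm²
ΣAX̄ = (26000.00)(65.00) + (-2375.83)(106.66) = 1436600.51 mm³
ΣAȲ = (26000.00)(100.00) + (-2375.83)(176.66) = 2180292.44 mm³
X̄ = 1436600.51 / 23624.17 = 60.81 mm
Ȳ = 2180292.44 / 23624.17 = 92.29 mm

X̄ = 60.81 mm, Ȳ = 92.29 mm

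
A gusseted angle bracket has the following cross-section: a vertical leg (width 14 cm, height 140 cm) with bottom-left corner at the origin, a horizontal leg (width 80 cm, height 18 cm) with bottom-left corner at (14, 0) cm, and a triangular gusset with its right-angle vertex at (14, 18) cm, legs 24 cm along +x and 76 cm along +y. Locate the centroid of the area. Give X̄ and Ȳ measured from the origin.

X̄ = 25.87 cm, Ȳ = 43.99 cm

Part | A | x̄ᵢ | ȳᵢ | A·x̄ᵢ | A·ȳᵢ
vertical leg | 1960.00 | 7.00 | 70.00 | 13720.00 | 137200.00
horizontal leg | 1440.00 | 54.00 | 9.00 | 77760.00 | 12960.00
gusset | 912.00 | 22.00 | 43.33 | 20064.00 | 39520.00
Σ | 4312.00 |  |  | 111544.00 | 189680.00
X̄ = 111544.00 / 4312.00 = 25.87 cm
Ȳ = 189680.00 / 4312.00 = 43.99 cm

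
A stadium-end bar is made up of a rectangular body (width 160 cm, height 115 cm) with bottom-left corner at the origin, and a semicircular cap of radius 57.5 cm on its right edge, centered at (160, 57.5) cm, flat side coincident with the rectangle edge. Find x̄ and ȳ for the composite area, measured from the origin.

x̄ = 102.98 cm, ȳ = 57.50 cm

rectangular body: A = 160 × 115 = 18400.00, centroid at (80.00, 57.50).
semicircular end: A = ½π·57.5² = 5193.45, centroid at (184.40, 57.50).
ΣA = 23593.45 cm², ΣAx̄ = 2429690.84 cm³, ΣAȳ = 1356623.11 cm³.
x̄ = 2429690.84/23593.45 = 102.98 cm; ȳ = 1356623.11/23593.45 = 57.50 cm.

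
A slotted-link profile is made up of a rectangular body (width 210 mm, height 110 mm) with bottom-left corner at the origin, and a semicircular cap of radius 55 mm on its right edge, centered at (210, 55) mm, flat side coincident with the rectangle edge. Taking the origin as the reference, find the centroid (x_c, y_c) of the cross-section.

rectangular body: A = 210 × 110 = 23100.00, centroid at (105.00, 55.00).
semicircular end: A = ½π·55² = 4751.66, centroid at (233.34, 55.00).
ΣA = 27851.66 mm²
ΣAx_c = (23100.00)(105.00) + (4751.66)(233.34) = 3534265.03 mm³
ΣAy_c = (23100.00)(55.00) + (4751.66)(55.00) = 1531841.24 mm³
x_c = 3534265.03 / 27851.66 = 126.90 mm
y_c = 1531841.24 / 27851.66 = 55.00 mm

x_c = 126.90 mm, y_c = 55.00 mm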